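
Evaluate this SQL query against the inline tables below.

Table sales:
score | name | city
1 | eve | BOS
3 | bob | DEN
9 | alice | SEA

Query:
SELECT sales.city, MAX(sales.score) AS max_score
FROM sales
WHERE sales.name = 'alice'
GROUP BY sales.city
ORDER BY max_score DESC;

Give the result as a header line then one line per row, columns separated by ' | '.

== RESULT ==
sales.city | max_score
SEA | 9

Derivation:
After WHERE (1 rows):
sales.score | sales.name | sales.city
9 | alice | SEA
After GROUP BY (1 rows):
sales.city | max_score
SEA | 9
After ORDER BY (1 rows):
sales.city | max_score
SEA | 9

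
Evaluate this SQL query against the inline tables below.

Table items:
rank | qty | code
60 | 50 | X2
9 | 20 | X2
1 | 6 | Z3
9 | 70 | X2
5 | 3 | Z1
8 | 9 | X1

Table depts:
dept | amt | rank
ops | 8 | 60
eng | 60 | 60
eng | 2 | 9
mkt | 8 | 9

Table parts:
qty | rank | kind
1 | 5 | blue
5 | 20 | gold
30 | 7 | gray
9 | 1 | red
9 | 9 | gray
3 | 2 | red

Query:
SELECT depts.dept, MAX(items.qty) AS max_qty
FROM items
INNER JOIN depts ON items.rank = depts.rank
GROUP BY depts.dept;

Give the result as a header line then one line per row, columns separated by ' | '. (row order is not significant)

== RESULT ==
depts.dept | max_qty
ops | 50
eng | 70
mkt | 70

Derivation:
After JOIN depts (6 rows):
items.rank | items.qty | items.code | depts.dept | depts.amt | depts.rank
60 | 50 | X2 | ops | 8 | 60
60 | 50 | X2 | eng | 60 | 60
9 | 20 | X2 | eng | 2 | 9
9 | 20 | X2 | mkt | 8 | 9
9 | 70 | X2 | eng | 2 | 9
9 | 70 | X2 | mkt | 8 | 9
After GROUP BY (3 rows):
depts.dept | max_qty
ops | 50
eng | 70
mkt | 70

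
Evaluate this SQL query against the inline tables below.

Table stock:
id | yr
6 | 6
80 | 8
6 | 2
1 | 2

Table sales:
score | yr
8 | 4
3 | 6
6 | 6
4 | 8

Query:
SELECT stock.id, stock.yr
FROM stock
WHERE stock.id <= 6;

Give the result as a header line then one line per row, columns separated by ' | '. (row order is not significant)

== RESULT ==
stock.id | stock.yr
6 | 6
6 | 2
1 | 2

Derivation:
After WHERE (3 rows):
stock.id | stock.yr
6 | 6
6 | 2
1 | 2
After SELECT (3 rows):
stock.id | stock.yr
6 | 6
6 | 2
1 | 2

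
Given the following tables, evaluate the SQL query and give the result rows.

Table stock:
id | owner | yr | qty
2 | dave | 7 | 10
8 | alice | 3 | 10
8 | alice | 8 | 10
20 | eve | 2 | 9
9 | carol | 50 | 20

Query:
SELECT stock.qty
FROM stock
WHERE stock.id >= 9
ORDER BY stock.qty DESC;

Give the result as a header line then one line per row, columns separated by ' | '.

== RESULT ==
stock.qty
20
9

Derivation:
After WHERE (2 rows):
stock.id | stock.owner | stock.yr | stock.qty
20 | eve | 2 | 9
9 | carol | 50 | 20
After SELECT (2 rows):
stock.qty
9
20
After ORDER BY (2 rows):
stock.qty
20
9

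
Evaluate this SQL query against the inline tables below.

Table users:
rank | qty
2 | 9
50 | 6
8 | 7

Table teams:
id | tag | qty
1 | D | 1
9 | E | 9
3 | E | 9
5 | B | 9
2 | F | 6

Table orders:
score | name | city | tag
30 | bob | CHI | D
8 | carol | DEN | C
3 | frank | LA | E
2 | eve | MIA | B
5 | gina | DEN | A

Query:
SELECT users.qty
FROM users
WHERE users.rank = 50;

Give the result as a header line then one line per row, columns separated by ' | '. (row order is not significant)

After WHERE (1 rows):
users.rank | users.qty
50 | 6
After SELECT (1 rows):
users.qty
6

== RESULT ==
users.qty
6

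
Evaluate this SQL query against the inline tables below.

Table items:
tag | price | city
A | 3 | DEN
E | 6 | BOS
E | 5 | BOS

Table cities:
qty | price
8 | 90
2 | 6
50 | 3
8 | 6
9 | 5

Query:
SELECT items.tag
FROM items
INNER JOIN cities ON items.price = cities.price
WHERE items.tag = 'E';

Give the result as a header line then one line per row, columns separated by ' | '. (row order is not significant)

== RESULT ==
items.tag
E
E
E

Derivation:
After JOIN cities (4 rows):
items.tag | items.price | items.city | cities.qty | cities.price
A | 3 | DEN | 50 | 3
E | 6 | BOS | 2 | 6
E | 6 | BOS | 8 | 6
E | 5 | BOS | 9 | 5
After WHERE (3 rows):
items.tag | items.price | items.city | cities.qty | cities.price
E | 6 | BOS | 2 | 6
E | 6 | BOS | 8 | 6
E | 5 | BOS | 9 | 5
After SELECT (3 rows):
items.tag
E
E
E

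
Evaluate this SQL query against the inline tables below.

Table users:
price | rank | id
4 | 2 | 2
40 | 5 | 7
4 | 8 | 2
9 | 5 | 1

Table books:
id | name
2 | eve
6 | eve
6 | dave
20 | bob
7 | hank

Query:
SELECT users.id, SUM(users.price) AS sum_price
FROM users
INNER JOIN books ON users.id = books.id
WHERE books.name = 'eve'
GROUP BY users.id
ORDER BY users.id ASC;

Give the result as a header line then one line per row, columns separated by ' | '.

After JOIN books (3 rows):
users.price | users.rank | users.id | books.id | books.name
4 | 2 | 2 | 2 | eve
40 | 5 | 7 | 7 | hank
4 | 8 | 2 | 2 | eve
After WHERE (2 rows):
users.price | users.rank | users.id | books.id | books.name
4 | 2 | 2 | 2 | eve
4 | 8 | 2 | 2 | eve
After GROUP BY (1 rows):
users.id | sum_price
2 | 8
After ORDER BY (1 rows):
users.id | sum_price
2 | 8

== RESULT ==
users.id | sum_price
2 | 8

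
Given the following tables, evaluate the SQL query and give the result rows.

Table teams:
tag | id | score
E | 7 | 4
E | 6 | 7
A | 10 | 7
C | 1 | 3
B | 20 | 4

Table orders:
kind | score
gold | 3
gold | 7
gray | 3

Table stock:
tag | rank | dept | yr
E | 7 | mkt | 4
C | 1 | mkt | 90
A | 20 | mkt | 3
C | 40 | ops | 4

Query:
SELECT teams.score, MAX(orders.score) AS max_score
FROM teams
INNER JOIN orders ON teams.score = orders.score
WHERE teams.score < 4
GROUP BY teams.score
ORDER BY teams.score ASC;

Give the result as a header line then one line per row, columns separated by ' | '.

== RESULT ==
teams.score | max_score
3 | 3

Derivation:
After JOIN orders (4 rows):
teams.tag | teams.id | teams.score | orders.kind | orders.score
E | 6 | 7 | gold | 7
A | 10 | 7 | gold | 7
C | 1 | 3 | gold | 3
C | 1 | 3 | gray | 3
After WHERE (2 rows):
teams.tag | teams.id | teams.score | orders.kind | orders.score
C | 1 | 3 | gold | 3
C | 1 | 3 | gray | 3
After GROUP BY (1 rows):
teams.score | max_score
3 | 3
After ORDER BY (1 rows):
teams.score | max_score
3 | 3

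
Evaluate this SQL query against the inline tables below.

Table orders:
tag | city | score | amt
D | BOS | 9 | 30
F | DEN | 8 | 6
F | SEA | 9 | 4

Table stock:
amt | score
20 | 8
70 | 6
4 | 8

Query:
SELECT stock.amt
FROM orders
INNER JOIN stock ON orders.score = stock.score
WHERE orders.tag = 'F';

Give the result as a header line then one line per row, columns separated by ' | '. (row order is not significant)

== RESULT ==
stock.amt
20
4

Derivation:
After JOIN stock (2 rows):
orders.tag | orders.city | orders.score | orders.amt | stock.amt | stock.score
F | DEN | 8 | 6 | 20 | 8
F | DEN | 8 | 6 | 4 | 8
After WHERE (2 rows):
orders.tag | orders.city | orders.score | orders.amt | stock.amt | stock.score
F | DEN | 8 | 6 | 20 | 8
F | DEN | 8 | 6 | 4 | 8
After SELECT (2 rows):
stock.amt
20
4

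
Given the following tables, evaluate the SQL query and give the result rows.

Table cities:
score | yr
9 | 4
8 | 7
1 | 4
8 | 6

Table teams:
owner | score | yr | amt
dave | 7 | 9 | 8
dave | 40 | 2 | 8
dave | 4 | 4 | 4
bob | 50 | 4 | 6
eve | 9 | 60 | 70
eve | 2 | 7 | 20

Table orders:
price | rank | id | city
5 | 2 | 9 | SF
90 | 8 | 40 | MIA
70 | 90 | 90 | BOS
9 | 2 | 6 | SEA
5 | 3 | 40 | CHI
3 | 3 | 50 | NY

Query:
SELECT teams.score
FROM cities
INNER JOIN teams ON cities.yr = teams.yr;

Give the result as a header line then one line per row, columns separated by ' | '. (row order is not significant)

After JOIN teams (5 rows):
cities.score | cities.yr | teams.owner | teams.score | teams.yr | teams.amt
9 | 4 | dave | 4 | 4 | 4
9 | 4 | bob | 50 | 4 | 6
8 | 7 | eve | 2 | 7 | 20
1 | 4 | dave | 4 | 4 | 4
1 | 4 | bob | 50 | 4 | 6
After SELECT (5 rows):
teams.score
4
50
2
4
50

== RESULT ==
teams.score
4
50
2
4
50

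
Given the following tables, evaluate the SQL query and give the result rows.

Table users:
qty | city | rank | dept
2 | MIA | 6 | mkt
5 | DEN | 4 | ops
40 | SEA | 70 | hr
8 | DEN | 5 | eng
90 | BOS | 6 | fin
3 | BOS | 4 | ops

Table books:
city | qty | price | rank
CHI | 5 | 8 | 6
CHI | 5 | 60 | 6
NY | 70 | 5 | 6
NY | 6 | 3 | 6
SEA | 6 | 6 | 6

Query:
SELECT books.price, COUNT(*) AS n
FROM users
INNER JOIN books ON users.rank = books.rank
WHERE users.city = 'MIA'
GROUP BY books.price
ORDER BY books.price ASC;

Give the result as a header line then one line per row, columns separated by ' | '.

== RESULT ==
books.price | n
3 | 1
5 | 1
6 | 1
8 | 1
60 | 1

Derivation:
After JOIN books (10 rows):
users.qty | users.city | users.rank | users.dept | books.city | books.qty | books.price | books.rank
2 | MIA | 6 | mkt | CHI | 5 | 8 | 6
2 | MIA | 6 | mkt | CHI | 5 | 60 | 6
2 | MIA | 6 | mkt | NY | 70 | 5 | 6
2 | MIA | 6 | mkt | NY | 6 | 3 | 6
2 | MIA | 6 | mkt | SEA | 6 | 6 | 6
90 | BOS | 6 | fin | CHI | 5 | 8 | 6
90 | BOS | 6 | fin | CHI | 5 | 60 | 6
90 | BOS | 6 | fin | NY | 70 | 5 | 6
90 | BOS | 6 | fin | NY | 6 | 3 | 6
90 | BOS | 6 | fin | SEA | 6 | 6 | 6
After WHERE (5 rows):
users.qty | users.city | users.rank | users.dept | books.city | books.qty | books.price | books.rank
2 | MIA | 6 | mkt | CHI | 5 | 8 | 6
2 | MIA | 6 | mkt | CHI | 5 | 60 | 6
2 | MIA | 6 | mkt | NY | 70 | 5 | 6
2 | MIA | 6 | mkt | NY | 6 | 3 | 6
2 | MIA | 6 | mkt | SEA | 6 | 6 | 6
After GROUP BY (5 rows):
books.price | n
8 | 1
60 | 1
5 | 1
3 | 1
6 | 1
After ORDER BY (5 rows):
books.price | n
3 | 1
5 | 1
6 | 1
8 | 1
60 | 1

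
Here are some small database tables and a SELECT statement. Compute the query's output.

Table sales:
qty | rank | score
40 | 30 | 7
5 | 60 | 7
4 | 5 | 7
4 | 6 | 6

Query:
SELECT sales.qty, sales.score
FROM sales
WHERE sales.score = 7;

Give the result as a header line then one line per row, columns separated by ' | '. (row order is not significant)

== RESULT ==
sales.qty | sales.score
40 | 7
5 | 7
4 | 7

Derivation:
After WHERE (3 rows):
sales.qty | sales.rank | sales.score
40 | 30 | 7
5 | 60 | 7
4 | 5 | 7
After SELECT (3 rows):
sales.qty | sales.score
40 | 7
5 | 7
4 | 7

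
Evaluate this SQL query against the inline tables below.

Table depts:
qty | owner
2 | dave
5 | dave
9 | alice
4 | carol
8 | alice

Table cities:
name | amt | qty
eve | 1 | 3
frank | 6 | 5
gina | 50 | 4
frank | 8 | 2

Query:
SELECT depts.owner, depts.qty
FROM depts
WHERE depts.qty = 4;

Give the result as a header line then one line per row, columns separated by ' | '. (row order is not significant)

== RESULT ==
depts.owner | depts.qty
carol | 4

Derivation:
After WHERE (1 rows):
depts.qty | depts.owner
4 | carol
After SELECT (1 rows):
depts.owner | depts.qty
carol | 4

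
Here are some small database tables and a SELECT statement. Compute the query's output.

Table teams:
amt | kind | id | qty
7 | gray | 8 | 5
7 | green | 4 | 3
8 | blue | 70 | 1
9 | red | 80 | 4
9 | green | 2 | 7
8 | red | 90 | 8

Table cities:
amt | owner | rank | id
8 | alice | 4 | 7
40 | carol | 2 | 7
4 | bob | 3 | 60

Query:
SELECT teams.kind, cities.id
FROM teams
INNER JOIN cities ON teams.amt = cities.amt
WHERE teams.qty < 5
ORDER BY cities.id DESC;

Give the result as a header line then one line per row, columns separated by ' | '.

== RESULT ==
teams.kind | cities.id
blue | 7

Derivation:
After JOIN cities (2 rows):
teams.amt | teams.kind | teams.id | teams.qty | cities.amt | cities.owner | cities.rank | cities.id
8 | blue | 70 | 1 | 8 | alice | 4 | 7
8 | red | 90 | 8 | 8 | alice | 4 | 7
After WHERE (1 rows):
teams.amt | teams.kind | teams.id | teams.qty | cities.amt | cities.owner | cities.rank | cities.id
8 | blue | 70 | 1 | 8 | alice | 4 | 7
After SELECT (1 rows):
teams.kind | cities.id
blue | 7
After ORDER BY (1 rows):
teams.kind | cities.id
blue | 7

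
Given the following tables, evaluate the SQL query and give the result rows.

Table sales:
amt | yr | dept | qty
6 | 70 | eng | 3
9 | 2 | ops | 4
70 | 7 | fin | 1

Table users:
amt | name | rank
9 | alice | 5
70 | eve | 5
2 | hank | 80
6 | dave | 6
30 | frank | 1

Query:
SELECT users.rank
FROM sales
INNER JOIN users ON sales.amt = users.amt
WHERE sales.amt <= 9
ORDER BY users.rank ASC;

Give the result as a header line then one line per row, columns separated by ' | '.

== RESULT ==
users.rank
5
6

Derivation:
After JOIN users (3 rows):
sales.amt | sales.yr | sales.dept | sales.qty | users.amt | users.name | users.rank
6 | 70 | eng | 3 | 6 | dave | 6
9 | 2 | ops | 4 | 9 | alice | 5
70 | 7 | fin | 1 | 70 | eve | 5
After WHERE (2 rows):
sales.amt | sales.yr | sales.dept | sales.qty | users.amt | users.name | users.rank
6 | 70 | eng | 3 | 6 | dave | 6
9 | 2 | ops | 4 | 9 | alice | 5
After SELECT (2 rows):
users.rank
6
5
After ORDER BY (2 rows):
users.rank
5
6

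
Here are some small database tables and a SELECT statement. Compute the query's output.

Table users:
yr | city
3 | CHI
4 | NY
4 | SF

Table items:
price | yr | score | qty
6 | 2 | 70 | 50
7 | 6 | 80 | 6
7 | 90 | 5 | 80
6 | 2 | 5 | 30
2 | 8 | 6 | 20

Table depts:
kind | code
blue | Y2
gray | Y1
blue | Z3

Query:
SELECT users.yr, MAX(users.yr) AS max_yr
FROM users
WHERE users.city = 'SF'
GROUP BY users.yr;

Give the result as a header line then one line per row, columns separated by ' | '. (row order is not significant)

== RESULT ==
users.yr | max_yr
4 | 4

Derivation:
After WHERE (1 rows):
users.yr | users.city
4 | SF
After GROUP BY (1 rows):
users.yr | max_yr
4 | 4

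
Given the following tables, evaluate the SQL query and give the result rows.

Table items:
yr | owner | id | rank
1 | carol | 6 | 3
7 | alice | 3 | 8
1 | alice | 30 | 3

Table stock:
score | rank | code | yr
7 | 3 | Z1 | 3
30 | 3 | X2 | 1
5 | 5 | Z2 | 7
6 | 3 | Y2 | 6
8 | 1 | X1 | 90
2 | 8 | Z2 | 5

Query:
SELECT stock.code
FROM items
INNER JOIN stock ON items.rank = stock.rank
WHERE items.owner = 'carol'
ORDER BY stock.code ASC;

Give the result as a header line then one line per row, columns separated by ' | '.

== RESULT ==
stock.code
X2
Y2
Z1

Derivation:
After JOIN stock (7 rows):
items.yr | items.owner | items.id | items.rank | stock.score | stock.rank | stock.code | stock.yr
1 | carol | 6 | 3 | 7 | 3 | Z1 | 3
1 | carol | 6 | 3 | 30 | 3 | X2 | 1
1 | carol | 6 | 3 | 6 | 3 | Y2 | 6
7 | alice | 3 | 8 | 2 | 8 | Z2 | 5
1 | alice | 30 | 3 | 7 | 3 | Z1 | 3
1 | alice | 30 | 3 | 30 | 3 | X2 | 1
1 | alice | 30 | 3 | 6 | 3 | Y2 | 6
After WHERE (3 rows):
items.yr | items.owner | items.id | items.rank | stock.score | stock.rank | stock.code | stock.yr
1 | carol | 6 | 3 | 7 | 3 | Z1 | 3
1 | carol | 6 | 3 | 30 | 3 | X2 | 1
1 | carol | 6 | 3 | 6 | 3 | Y2 | 6
After SELECT (3 rows):
stock.code
Z1
X2
Y2
After ORDER BY (3 rows):
stock.code
X2
Y2
Z1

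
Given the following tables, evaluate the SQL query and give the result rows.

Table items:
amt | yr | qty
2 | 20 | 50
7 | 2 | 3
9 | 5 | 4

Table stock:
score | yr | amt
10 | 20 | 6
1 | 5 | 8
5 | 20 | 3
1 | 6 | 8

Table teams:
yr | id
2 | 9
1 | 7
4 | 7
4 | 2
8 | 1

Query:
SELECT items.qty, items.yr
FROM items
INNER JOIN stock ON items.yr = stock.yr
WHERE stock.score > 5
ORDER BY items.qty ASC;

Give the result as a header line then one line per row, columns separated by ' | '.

== RESULT ==
items.qty | items.yr
50 | 20

Derivation:
After JOIN stock (3 rows):
items.amt | items.yr | items.qty | stock.score | stock.yr | stock.amt
2 | 20 | 50 | 10 | 20 | 6
2 | 20 | 50 | 5 | 20 | 3
9 | 5 | 4 | 1 | 5 | 8
After WHERE (1 rows):
items.amt | items.yr | items.qty | stock.score | stock.yr | stock.amt
2 | 20 | 50 | 10 | 20 | 6
After SELECT (1 rows):
items.qty | items.yr
50 | 20
After ORDER BY (1 rows):
items.qty | items.yr
50 | 20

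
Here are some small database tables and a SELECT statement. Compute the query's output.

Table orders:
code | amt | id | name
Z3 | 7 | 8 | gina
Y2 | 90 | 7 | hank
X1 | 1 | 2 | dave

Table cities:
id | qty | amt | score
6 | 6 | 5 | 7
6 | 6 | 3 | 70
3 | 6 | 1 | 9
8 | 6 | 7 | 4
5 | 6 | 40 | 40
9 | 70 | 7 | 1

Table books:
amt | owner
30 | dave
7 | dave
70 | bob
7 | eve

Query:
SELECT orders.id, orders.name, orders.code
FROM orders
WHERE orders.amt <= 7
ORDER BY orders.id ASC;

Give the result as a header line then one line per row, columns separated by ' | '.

After WHERE (2 rows):
orders.code | orders.amt | orders.id | orders.name
Z3 | 7 | 8 | gina
X1 | 1 | 2 | dave
After SELECT (2 rows):
orders.id | orders.name | orders.code
8 | gina | Z3
2 | dave | X1
After ORDER BY (2 rows):
orders.id | orders.name | orders.code
2 | dave | X1
8 | gina | Z3

== RESULT ==
orders.id | orders.name | orders.code
2 | dave | X1
8 | gina | Z3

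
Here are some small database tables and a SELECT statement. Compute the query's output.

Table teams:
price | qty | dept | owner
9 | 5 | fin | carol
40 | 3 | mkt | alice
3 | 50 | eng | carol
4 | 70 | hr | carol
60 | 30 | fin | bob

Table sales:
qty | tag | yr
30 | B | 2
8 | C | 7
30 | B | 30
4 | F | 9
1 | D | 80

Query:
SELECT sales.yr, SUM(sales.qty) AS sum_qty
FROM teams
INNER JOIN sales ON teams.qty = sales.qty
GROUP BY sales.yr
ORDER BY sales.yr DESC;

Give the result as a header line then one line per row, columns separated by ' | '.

After JOIN sales (2 rows):
teams.price | teams.qty | teams.dept | teams.owner | sales.qty | sales.tag | sales.yr
60 | 30 | fin | bob | 30 | B | 2
60 | 30 | fin | bob | 30 | B | 30
After GROUP BY (2 rows):
sales.yr | sum_qty
2 | 30
30 | 30
After ORDER BY (2 rows):
sales.yr | sum_qty
30 | 30
2 | 30

== RESULT ==
sales.yr | sum_qty
30 | 30
2 | 30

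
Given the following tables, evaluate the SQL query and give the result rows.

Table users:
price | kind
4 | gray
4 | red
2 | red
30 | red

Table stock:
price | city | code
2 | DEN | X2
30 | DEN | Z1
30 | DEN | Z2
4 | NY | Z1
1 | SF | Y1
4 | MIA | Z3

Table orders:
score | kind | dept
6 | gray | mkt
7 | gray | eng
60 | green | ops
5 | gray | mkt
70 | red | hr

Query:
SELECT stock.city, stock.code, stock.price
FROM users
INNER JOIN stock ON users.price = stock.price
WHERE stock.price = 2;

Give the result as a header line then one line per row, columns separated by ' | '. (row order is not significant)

== RESULT ==
stock.city | stock.code | stock.price
DEN | X2 | 2

Derivation:
After JOIN stock (7 rows):
users.price | users.kind | stock.price | stock.city | stock.code
4 | gray | 4 | NY | Z1
4 | gray | 4 | MIA | Z3
4 | red | 4 | NY | Z1
4 | red | 4 | MIA | Z3
2 | red | 2 | DEN | X2
30 | red | 30 | DEN | Z1
30 | red | 30 | DEN | Z2
After WHERE (1 rows):
users.price | users.kind | stock.price | stock.city | stock.code
2 | red | 2 | DEN | X2
After SELECT (1 rows):
stock.city | stock.code | stock.price
DEN | X2 | 2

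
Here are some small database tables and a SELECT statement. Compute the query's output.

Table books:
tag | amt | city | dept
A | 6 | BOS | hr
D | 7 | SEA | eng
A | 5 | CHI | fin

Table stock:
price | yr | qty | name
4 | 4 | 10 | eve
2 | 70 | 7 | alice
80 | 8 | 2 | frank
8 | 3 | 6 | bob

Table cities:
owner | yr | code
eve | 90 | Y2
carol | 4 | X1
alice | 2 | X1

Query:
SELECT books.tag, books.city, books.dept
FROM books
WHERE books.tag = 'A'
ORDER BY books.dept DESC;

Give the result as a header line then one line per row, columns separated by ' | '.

After WHERE (2 rows):
books.tag | books.amt | books.city | books.dept
A | 6 | BOS | hr
A | 5 | CHI | fin
After SELECT (2 rows):
books.tag | books.city | books.dept
A | BOS | hr
A | CHI | fin
After ORDER BY (2 rows):
books.tag | books.city | books.dept
A | BOS | hr
A | CHI | fin

== RESULT ==
books.tag | books.city | books.dept
A | BOS | hr
A | CHI | fin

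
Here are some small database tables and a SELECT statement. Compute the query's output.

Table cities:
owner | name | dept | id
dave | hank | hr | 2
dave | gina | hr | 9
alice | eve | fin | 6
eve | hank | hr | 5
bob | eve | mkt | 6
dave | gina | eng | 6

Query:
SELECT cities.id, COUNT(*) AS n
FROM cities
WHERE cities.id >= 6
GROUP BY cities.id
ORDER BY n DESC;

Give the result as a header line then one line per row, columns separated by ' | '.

After WHERE (4 rows):
cities.owner | cities.name | cities.dept | cities.id
dave | gina | hr | 9
alice | eve | fin | 6
bob | eve | mkt | 6
dave | gina | eng | 6
After GROUP BY (2 rows):
cities.id | n
9 | 1
6 | 3
After ORDER BY (2 rows):
cities.id | n
6 | 3
9 | 1

== RESULT ==
cities.id | n
6 | 3
9 | 1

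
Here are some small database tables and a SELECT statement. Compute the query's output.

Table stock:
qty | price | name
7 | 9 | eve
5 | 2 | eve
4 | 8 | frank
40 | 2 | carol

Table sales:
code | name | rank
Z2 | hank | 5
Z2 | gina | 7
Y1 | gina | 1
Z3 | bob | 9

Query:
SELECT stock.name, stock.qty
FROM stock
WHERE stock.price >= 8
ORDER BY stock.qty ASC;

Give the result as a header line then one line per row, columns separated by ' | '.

== RESULT ==
stock.name | stock.qty
frank | 4
eve | 7

Derivation:
After WHERE (2 rows):
stock.qty | stock.price | stock.name
7 | 9 | eve
4 | 8 | frank
After SELECT (2 rows):
stock.name | stock.qty
eve | 7
frank | 4
After ORDER BY (2 rows):
stock.name | stock.qty
frank | 4
eve | 7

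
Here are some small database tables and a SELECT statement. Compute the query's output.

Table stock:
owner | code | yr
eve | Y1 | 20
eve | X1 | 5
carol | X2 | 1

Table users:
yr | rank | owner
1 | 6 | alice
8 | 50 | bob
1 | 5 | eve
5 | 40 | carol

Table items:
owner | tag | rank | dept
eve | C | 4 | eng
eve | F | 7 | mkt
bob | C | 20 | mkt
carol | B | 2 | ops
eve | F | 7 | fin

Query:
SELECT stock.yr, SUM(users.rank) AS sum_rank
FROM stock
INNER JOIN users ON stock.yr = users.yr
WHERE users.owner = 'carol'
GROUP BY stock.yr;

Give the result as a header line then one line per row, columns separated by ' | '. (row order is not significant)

After JOIN users (3 rows):
stock.owner | stock.code | stock.yr | users.yr | users.rank | users.owner
eve | X1 | 5 | 5 | 40 | carol
carol | X2 | 1 | 1 | 6 | alice
carol | X2 | 1 | 1 | 5 | eve
After WHERE (1 rows):
stock.owner | stock.code | stock.yr | users.yr | users.rank | users.owner
eve | X1 | 5 | 5 | 40 | carol
After GROUP BY (1 rows):
stock.yr | sum_rank
5 | 40

== RESULT ==
stock.yr | sum_rank
5 | 40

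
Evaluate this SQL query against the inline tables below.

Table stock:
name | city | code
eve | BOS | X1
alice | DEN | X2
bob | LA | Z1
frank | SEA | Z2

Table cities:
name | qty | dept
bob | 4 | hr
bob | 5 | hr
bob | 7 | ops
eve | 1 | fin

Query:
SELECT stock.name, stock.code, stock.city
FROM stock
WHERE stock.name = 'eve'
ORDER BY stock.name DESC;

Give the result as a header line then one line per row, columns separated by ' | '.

After WHERE (1 rows):
stock.name | stock.city | stock.code
eve | BOS | X1
After SELECT (1 rows):
stock.name | stock.code | stock.city
eve | X1 | BOS
After ORDER BY (1 rows):
stock.name | stock.code | stock.city
eve | X1 | BOS

== RESULT ==
stock.name | stock.code | stock.city
eve | X1 | BOS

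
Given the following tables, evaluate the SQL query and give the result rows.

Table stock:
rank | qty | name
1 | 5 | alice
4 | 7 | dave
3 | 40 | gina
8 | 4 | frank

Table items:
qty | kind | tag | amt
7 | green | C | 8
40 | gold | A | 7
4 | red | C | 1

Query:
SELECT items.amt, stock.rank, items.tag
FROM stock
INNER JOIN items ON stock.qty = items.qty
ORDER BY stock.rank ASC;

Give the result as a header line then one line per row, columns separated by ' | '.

== RESULT ==
items.amt | stock.rank | items.tag
7 | 3 | A
8 | 4 | C
1 | 8 | C

Derivation:
After JOIN items (3 rows):
stock.rank | stock.qty | stock.name | items.qty | items.kind | items.tag | items.amt
4 | 7 | dave | 7 | green | C | 8
3 | 40 | gina | 40 | gold | A | 7
8 | 4 | frank | 4 | red | C | 1
After SELECT (3 rows):
items.amt | stock.rank | items.tag
8 | 4 | C
7 | 3 | A
1 | 8 | C
After ORDER BY (3 rows):
items.amt | stock.rank | items.tag
7 | 3 | A
8 | 4 | C
1 | 8 | C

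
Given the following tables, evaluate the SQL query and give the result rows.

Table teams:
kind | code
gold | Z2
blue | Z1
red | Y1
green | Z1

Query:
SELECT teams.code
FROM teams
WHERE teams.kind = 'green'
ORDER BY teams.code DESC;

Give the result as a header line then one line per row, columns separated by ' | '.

== RESULT ==
teams.code
Z1

Derivation:
After WHERE (1 rows):
teams.kind | teams.code
green | Z1
After SELECT (1 rows):
teams.code
Z1
After ORDER BY (1 rows):
teams.code
Z1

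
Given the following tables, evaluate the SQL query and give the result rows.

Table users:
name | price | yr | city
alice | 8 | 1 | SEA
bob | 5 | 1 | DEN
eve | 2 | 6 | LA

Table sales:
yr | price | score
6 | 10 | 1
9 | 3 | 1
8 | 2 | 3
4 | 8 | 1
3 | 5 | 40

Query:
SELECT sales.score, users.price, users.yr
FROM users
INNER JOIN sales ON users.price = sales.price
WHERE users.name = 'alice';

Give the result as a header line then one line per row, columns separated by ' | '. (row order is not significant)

After JOIN sales (3 rows):
users.name | users.price | users.yr | users.city | sales.yr | sales.price | sales.score
alice | 8 | 1 | SEA | 4 | 8 | 1
bob | 5 | 1 | DEN | 3 | 5 | 40
eve | 2 | 6 | LA | 8 | 2 | 3
After WHERE (1 rows):
users.name | users.price | users.yr | users.city | sales.yr | sales.price | sales.score
alice | 8 | 1 | SEA | 4 | 8 | 1
After SELECT (1 rows):
sales.score | users.price | users.yr
1 | 8 | 1

== RESULT ==
sales.score | users.price | users.yr
1 | 8 | 1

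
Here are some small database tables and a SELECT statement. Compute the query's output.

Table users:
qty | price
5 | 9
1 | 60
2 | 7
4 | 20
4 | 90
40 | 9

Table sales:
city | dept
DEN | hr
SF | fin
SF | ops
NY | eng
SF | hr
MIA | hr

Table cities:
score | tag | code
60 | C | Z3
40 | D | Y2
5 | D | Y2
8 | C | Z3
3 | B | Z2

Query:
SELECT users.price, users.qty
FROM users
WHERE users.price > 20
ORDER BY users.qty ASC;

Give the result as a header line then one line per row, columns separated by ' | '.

== RESULT ==
users.price | users.qty
60 | 1
90 | 4

Derivation:
After WHERE (2 rows):
users.qty | users.price
1 | 60
4 | 90
After SELECT (2 rows):
users.price | users.qty
60 | 1
90 | 4
After ORDER BY (2 rows):
users.price | users.qty
60 | 1
90 | 4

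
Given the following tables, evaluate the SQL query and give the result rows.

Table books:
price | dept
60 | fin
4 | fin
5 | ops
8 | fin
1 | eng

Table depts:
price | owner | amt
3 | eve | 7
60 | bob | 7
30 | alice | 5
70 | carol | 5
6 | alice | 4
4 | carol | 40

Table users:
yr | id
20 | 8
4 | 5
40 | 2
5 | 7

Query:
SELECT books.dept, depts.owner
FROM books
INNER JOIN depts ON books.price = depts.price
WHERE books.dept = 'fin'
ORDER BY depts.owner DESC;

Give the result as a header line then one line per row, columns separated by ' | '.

== RESULT ==
books.dept | depts.owner
fin | carol
fin | bob

Derivation:
After JOIN depts (2 rows):
books.price | books.dept | depts.price | depts.owner | depts.amt
60 | fin | 60 | bob | 7
4 | fin | 4 | carol | 40
After WHERE (2 rows):
books.price | books.dept | depts.price | depts.owner | depts.amt
60 | fin | 60 | bob | 7
4 | fin | 4 | carol | 40
After SELECT (2 rows):
books.dept | depts.owner
fin | bob
fin | carol
After ORDER BY (2 rows):
books.dept | depts.owner
fin | carol
fin | bob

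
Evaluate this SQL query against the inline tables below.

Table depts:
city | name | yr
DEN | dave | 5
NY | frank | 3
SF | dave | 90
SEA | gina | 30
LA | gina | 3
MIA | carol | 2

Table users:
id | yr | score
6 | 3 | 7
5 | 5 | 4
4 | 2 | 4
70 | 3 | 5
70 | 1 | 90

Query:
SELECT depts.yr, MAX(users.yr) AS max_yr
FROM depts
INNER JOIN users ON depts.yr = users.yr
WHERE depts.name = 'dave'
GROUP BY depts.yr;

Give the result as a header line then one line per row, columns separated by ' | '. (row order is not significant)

After JOIN users (6 rows):
depts.city | depts.name | depts.yr | users.id | users.yr | users.score
DEN | dave | 5 | 5 | 5 | 4
NY | frank | 3 | 6 | 3 | 7
NY | frank | 3 | 70 | 3 | 5
LA | gina | 3 | 6 | 3 | 7
LA | gina | 3 | 70 | 3 | 5
MIA | carol | 2 | 4 | 2 | 4
After WHERE (1 rows):
depts.city | depts.name | depts.yr | users.id | users.yr | users.score
DEN | dave | 5 | 5 | 5 | 4
After GROUP BY (1 rows):
depts.yr | max_yr
5 | 5

== RESULT ==
depts.yr | max_yr
5 | 5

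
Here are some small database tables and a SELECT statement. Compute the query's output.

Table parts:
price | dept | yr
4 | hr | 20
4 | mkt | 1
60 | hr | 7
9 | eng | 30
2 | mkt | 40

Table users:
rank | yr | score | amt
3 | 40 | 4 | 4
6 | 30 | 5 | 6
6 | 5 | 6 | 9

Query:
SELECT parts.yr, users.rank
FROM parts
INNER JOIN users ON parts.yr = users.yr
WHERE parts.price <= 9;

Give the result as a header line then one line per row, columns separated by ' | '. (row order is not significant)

== RESULT ==
parts.yr | users.rank
30 | 6
40 | 3

Derivation:
After JOIN users (2 rows):
parts.price | parts.dept | parts.yr | users.rank | users.yr | users.score | users.amt
9 | eng | 30 | 6 | 30 | 5 | 6
2 | mkt | 40 | 3 | 40 | 4 | 4
After WHERE (2 rows):
parts.price | parts.dept | parts.yr | users.rank | users.yr | users.score | users.amt
9 | eng | 30 | 6 | 30 | 5 | 6
2 | mkt | 40 | 3 | 40 | 4 | 4
After SELECT (2 rows):
parts.yr | users.rank
30 | 6
40 | 3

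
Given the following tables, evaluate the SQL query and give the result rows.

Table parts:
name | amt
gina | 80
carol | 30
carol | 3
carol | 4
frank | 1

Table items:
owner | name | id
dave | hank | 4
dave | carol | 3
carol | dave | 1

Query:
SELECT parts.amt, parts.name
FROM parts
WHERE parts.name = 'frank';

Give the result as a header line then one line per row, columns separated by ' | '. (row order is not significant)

== RESULT ==
parts.amt | parts.name
1 | frank

Derivation:
After WHERE (1 rows):
parts.name | parts.amt
frank | 1
After SELECT (1 rows):
parts.amt | parts.name
1 | frank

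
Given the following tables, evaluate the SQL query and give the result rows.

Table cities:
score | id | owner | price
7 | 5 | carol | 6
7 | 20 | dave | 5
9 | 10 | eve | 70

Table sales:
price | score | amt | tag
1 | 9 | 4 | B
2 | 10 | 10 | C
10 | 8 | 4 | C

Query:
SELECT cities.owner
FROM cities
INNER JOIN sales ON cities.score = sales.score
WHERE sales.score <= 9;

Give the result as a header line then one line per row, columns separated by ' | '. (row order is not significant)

After JOIN sales (1 rows):
cities.score | cities.id | cities.owner | cities.price | sales.price | sales.score | sales.amt | sales.tag
9 | 10 | eve | 70 | 1 | 9 | 4 | B
After WHERE (1 rows):
cities.score | cities.id | cities.owner | cities.price | sales.price | sales.score | sales.amt | sales.tag
9 | 10 | eve | 70 | 1 | 9 | 4 | B
After SELECT (1 rows):
cities.owner
eve

== RESULT ==
cities.owner
eve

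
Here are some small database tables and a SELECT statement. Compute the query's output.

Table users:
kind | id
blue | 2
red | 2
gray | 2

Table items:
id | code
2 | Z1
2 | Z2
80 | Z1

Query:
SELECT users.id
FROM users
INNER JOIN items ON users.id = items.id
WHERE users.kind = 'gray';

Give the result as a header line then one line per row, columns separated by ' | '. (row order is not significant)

== RESULT ==
users.id
2
2

Derivation:
After JOIN items (6 rows):
users.kind | users.id | items.id | items.code
blue | 2 | 2 | Z1
blue | 2 | 2 | Z2
red | 2 | 2 | Z1
red | 2 | 2 | Z2
gray | 2 | 2 | Z1
gray | 2 | 2 | Z2
After WHERE (2 rows):
users.kind | users.id | items.id | items.code
gray | 2 | 2 | Z1
gray | 2 | 2 | Z2
After SELECT (2 rows):
users.id
2
2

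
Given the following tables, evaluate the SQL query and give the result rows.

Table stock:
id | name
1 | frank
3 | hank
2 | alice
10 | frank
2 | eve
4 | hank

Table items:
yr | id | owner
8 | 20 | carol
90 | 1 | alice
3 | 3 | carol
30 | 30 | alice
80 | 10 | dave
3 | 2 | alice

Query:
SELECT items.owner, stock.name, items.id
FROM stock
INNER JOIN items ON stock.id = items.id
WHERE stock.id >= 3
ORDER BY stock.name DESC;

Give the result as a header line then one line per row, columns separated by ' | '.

== RESULT ==
items.owner | stock.name | items.id
carol | hank | 3
dave | frank | 10

Derivation:
After JOIN items (5 rows):
stock.id | stock.name | items.yr | items.id | items.owner
1 | frank | 90 | 1 | alice
3 | hank | 3 | 3 | carol
2 | alice | 3 | 2 | alice
10 | frank | 80 | 10 | dave
2 | eve | 3 | 2 | alice
After WHERE (2 rows):
stock.id | stock.name | items.yr | items.id | items.owner
3 | hank | 3 | 3 | carol
10 | frank | 80 | 10 | dave
After SELECT (2 rows):
items.owner | stock.name | items.id
carol | hank | 3
dave | frank | 10
After ORDER BY (2 rows):
items.owner | stock.name | items.id
carol | hank | 3
dave | frank | 10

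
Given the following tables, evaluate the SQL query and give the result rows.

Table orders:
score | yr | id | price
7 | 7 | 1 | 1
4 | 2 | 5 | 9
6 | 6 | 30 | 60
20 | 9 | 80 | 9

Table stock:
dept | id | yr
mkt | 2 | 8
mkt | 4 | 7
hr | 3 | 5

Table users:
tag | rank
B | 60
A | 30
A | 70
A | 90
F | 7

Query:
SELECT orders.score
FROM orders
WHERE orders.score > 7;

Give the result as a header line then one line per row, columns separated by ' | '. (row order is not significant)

After WHERE (1 rows):
orders.score | orders.yr | orders.id | orders.price
20 | 9 | 80 | 9
After SELECT (1 rows):
orders.score
20

== RESULT ==
orders.score
20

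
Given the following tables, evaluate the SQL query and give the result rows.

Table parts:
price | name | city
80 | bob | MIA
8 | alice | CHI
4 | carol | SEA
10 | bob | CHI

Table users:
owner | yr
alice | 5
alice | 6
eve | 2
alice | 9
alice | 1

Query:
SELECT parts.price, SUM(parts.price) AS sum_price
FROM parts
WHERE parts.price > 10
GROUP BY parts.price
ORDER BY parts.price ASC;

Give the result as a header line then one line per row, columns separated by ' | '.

After WHERE (1 rows):
parts.price | parts.name | parts.city
80 | bob | MIA
After GROUP BY (1 rows):
parts.price | sum_price
80 | 80
After ORDER BY (1 rows):
parts.price | sum_price
80 | 80

== RESULT ==
parts.price | sum_price
80 | 80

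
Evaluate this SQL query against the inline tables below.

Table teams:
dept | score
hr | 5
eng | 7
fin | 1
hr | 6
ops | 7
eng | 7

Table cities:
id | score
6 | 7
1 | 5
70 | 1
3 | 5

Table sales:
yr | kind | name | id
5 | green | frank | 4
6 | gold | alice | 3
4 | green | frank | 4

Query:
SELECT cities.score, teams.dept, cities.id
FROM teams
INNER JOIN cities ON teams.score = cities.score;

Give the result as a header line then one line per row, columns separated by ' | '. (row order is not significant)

== RESULT ==
cities.score | teams.dept | cities.id
5 | hr | 1
5 | hr | 3
7 | eng | 6
1 | fin | 70
7 | ops | 6
7 | eng | 6

Derivation:
After JOIN cities (6 rows):
teams.dept | teams.score | cities.id | cities.score
hr | 5 | 1 | 5
hr | 5 | 3 | 5
eng | 7 | 6 | 7
fin | 1 | 70 | 1
ops | 7 | 6 | 7
eng | 7 | 6 | 7
After SELECT (6 rows):
cities.score | teams.dept | cities.id
5 | hr | 1
5 | hr | 3
7 | eng | 6
1 | fin | 70
7 | ops | 6
7 | eng | 6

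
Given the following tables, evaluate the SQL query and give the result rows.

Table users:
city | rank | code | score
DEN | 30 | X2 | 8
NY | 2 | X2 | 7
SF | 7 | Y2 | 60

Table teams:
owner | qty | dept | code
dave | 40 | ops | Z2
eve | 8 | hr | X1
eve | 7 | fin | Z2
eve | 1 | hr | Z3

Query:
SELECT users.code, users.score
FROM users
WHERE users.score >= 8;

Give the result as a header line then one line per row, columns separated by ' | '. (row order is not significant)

== RESULT ==
users.code | users.score
X2 | 8
Y2 | 60

Derivation:
After WHERE (2 rows):
users.city | users.rank | users.code | users.score
DEN | 30 | X2 | 8
SF | 7 | Y2 | 60
After SELECT (2 rows):
users.code | users.score
X2 | 8
Y2 | 60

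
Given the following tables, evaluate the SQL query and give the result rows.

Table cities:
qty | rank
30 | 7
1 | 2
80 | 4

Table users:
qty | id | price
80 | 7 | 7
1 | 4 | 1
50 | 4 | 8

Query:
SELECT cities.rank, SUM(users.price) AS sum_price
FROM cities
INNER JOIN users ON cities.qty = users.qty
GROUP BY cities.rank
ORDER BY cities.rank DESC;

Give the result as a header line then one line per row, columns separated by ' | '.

== RESULT ==
cities.rank | sum_price
4 | 7
2 | 1

Derivation:
After JOIN users (2 rows):
cities.qty | cities.rank | users.qty | users.id | users.price
1 | 2 | 1 | 4 | 1
80 | 4 | 80 | 7 | 7
After GROUP BY (2 rows):
cities.rank | sum_price
2 | 1
4 | 7
After ORDER BY (2 rows):
cities.rank | sum_price
4 | 7
2 | 1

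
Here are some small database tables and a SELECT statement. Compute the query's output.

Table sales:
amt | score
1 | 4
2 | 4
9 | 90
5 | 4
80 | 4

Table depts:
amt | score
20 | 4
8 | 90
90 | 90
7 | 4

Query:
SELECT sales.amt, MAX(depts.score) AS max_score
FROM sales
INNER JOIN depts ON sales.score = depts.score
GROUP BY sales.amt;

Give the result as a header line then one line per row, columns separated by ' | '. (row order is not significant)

After JOIN depts (10 rows):
sales.amt | sales.score | depts.amt | depts.score
1 | 4 | 20 | 4
1 | 4 | 7 | 4
2 | 4 | 20 | 4
2 | 4 | 7 | 4
9 | 90 | 8 | 90
9 | 90 | 90 | 90
5 | 4 | 20 | 4
5 | 4 | 7 | 4
80 | 4 | 20 | 4
80 | 4 | 7 | 4
After GROUP BY (5 rows):
sales.amt | max_score
1 | 4
2 | 4
9 | 90
5 | 4
80 | 4

== RESULT ==
sales.amt | max_score
1 | 4
2 | 4
9 | 90
5 | 4
80 | 4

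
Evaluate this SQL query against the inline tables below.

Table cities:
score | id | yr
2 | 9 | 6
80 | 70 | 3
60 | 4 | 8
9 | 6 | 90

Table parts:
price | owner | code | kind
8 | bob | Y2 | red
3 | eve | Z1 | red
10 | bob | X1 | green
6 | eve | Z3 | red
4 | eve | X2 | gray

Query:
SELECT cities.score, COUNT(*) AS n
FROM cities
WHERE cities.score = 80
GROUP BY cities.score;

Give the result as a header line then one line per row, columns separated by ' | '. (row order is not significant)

After WHERE (1 rows):
cities.score | cities.id | cities.yr
80 | 70 | 3
After GROUP BY (1 rows):
cities.score | n
80 | 1

== RESULT ==
cities.score | n
80 | 1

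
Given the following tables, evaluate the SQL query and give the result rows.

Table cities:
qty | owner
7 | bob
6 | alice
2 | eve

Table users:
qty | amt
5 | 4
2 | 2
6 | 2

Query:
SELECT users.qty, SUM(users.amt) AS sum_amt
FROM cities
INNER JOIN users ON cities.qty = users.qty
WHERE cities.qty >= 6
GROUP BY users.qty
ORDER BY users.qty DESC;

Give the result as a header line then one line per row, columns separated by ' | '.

After JOIN users (2 rows):
cities.qty | cities.owner | users.qty | users.amt
6 | alice | 6 | 2
2 | eve | 2 | 2
After WHERE (1 rows):
cities.qty | cities.owner | users.qty | users.amt
6 | alice | 6 | 2
After GROUP BY (1 rows):
users.qty | sum_amt
6 | 2
After ORDER BY (1 rows):
users.qty | sum_amt
6 | 2

== RESULT ==
users.qty | sum_amt
6 | 2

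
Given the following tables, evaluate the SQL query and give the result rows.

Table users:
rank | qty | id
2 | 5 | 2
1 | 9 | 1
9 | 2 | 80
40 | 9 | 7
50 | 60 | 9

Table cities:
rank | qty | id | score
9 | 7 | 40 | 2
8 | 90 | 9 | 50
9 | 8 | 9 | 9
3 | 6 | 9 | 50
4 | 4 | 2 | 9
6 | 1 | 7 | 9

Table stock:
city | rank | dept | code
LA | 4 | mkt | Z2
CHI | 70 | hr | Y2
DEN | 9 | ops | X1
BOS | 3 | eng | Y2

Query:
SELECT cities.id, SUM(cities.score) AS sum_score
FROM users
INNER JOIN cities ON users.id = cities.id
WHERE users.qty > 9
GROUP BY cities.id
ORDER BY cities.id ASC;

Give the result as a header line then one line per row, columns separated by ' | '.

After JOIN cities (5 rows):
users.rank | users.qty | users.id | cities.rank | cities.qty | cities.id | cities.score
2 | 5 | 2 | 4 | 4 | 2 | 9
40 | 9 | 7 | 6 | 1 | 7 | 9
50 | 60 | 9 | 8 | 90 | 9 | 50
50 | 60 | 9 | 9 | 8 | 9 | 9
50 | 60 | 9 | 3 | 6 | 9 | 50
After WHERE (3 rows):
users.rank | users.qty | users.id | cities.rank | cities.qty | cities.id | cities.score
50 | 60 | 9 | 8 | 90 | 9 | 50
50 | 60 | 9 | 9 | 8 | 9 | 9
50 | 60 | 9 | 3 | 6 | 9 | 50
After GROUP BY (1 rows):
cities.id | sum_score
9 | 109
After ORDER BY (1 rows):
cities.id | sum_score
9 | 109

== RESULT ==
cities.id | sum_score
9 | 109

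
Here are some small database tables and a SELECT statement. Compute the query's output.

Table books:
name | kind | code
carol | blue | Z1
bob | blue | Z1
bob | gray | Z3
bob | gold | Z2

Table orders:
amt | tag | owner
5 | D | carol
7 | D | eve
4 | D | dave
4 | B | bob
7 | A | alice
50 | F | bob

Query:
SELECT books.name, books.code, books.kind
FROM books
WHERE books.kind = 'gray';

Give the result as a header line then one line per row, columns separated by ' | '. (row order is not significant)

After WHERE (1 rows):
books.name | books.kind | books.code
bob | gray | Z3
After SELECT (1 rows):
books.name | books.code | books.kind
bob | Z3 | gray

== RESULT ==
books.name | books.code | books.kind
bob | Z3 | gray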